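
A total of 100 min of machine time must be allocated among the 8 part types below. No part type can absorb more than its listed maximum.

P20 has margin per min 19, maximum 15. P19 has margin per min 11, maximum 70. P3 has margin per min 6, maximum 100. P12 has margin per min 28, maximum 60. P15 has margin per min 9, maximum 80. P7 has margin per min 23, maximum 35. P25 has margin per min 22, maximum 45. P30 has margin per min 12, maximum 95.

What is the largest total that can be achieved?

Order the part types by margin per min: P12 28 > P7 23 > P25 22 > P20 19 > P30 12 > P19 11 > P15 9 > P3 6.
Give P12 60 to hit its cap of 60 — 40 left.
Give P7 35 to hit its cap of 35 — 5 left.
P25 has room for 45 but only 5 remain, so it gets 5.
Total = 28×60 + 23×35 + 22×5 = 2595.

2595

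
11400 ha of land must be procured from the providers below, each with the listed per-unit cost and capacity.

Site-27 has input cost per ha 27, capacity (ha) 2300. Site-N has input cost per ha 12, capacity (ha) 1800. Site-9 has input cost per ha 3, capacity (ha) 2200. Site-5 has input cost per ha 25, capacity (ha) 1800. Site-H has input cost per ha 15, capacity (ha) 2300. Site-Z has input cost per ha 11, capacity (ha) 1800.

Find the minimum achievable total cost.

168000

Fill from the cheapest provider first.
Take 2200 from Site-9 at 3 ; need 9200 more.
Take 1800 from Site-Z at 11 ; need 7400 more.
Take 1800 from Site-N at 12 ; need 5600 more.
Take 2300 from Site-H at 15 ; need 3300 more.
Site-5 at 25: take all 1800 ha ; 1500 still needed.
Site-27 at 27: take 1500 of its 2300 ; requirement met.
Cost = 2200×3 + 1800×11 + 1800×12 + 2300×15 + 1800×25 + 1500×27 = 168000.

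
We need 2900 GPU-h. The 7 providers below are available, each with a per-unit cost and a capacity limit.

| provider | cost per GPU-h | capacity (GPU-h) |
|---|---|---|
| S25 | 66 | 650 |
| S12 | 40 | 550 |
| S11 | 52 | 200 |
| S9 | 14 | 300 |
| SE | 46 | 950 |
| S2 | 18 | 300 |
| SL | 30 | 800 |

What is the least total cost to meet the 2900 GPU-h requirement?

Use providers in increasing cost order.
S9 (14): use full 300 ; 2600 GPU-h to go.
S2 (18): use full 300 ; 2300 GPU-h to go.
SL (30): use full 800 ; 1500 GPU-h to go.
Take 550 from S12 at 40 ; need 950 more.
SE (46): use full 950 ; 0 GPU-h to go.
S11, S25: unused.
Cost = 300×14 + 300×18 + 800×30 + 550×40 + 950×46 = 99300.

99300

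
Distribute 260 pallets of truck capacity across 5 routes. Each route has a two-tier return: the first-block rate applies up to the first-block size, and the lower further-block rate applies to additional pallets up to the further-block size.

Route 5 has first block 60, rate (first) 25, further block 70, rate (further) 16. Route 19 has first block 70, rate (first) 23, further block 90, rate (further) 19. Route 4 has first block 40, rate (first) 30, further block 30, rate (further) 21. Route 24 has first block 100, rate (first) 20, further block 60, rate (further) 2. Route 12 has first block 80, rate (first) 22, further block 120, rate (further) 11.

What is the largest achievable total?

6280

Order all 10 blocks by rate: Route 4/T1 30 > Route 5/T1 25 > Route 19/T1 23 > Route 12/T1 22 > Route 4/T2 21 > Route 24/T1 20 > Route 19/T2 19 > Route 5/T2 16 > Route 12/T2 11 > Route 24/T2 2.
Route 4 T1 at 30: fill all 40 ; 220 left.
Fill Route 5 T1 block (60 at 25) ; 160 left.
Route 19/T1 (23): +70 ; 90 left.
Route 12 T1 at 22: fill all 80 ; 10 left.
10 remain; put them into Route 4 T2 at 21.
Total = 30×40 + 25×60 + 23×70 + 22×80 + 21×10 = 6280.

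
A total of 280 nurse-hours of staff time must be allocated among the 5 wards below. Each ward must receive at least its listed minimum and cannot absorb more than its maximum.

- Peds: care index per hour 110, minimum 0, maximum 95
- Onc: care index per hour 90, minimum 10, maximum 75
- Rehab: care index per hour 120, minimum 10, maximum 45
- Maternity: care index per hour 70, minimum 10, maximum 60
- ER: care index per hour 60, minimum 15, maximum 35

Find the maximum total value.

27000

Meeting every minimum uses 0+10+10+10+15 = 45 nurse-hours, leaving 235.
Rank by care index per hour: Rehab 120 > Peds 110 > Onc 90 > Maternity 70 > ER 60.
Give Rehab 35 more to hit its cap of 45 — 200 left.
Give Peds 95 more to hit its cap of 95 — 105 left.
Onc: +65 to 75 (cap) — 40 left.
Maternity: +40 (room for 50) → 50. Pool exhausted.
Total = 110×95 + 90×75 + 120×45 + 70×50 + 60×15 = 27000.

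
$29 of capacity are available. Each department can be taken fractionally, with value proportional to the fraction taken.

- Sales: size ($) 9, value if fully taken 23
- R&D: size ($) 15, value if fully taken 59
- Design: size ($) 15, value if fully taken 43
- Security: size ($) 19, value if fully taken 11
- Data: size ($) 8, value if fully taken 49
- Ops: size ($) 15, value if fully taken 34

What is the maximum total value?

125.2

Rank by value-to-size ratio: Data 49/8≈6.12, R&D 59/15≈3.93, Design 43/15≈2.87, Sales 23/9≈2.56, Ops 34/15≈2.27, Security 11/19≈0.579.
Data: take in full, 8 $ for value 49 ; 21 left.
All 15 $ of R&D fit (value 59) ; 6 remain.
Fill the last 6 $ with part of Design: 6/15 of it earns 17.2.
Total value = 125.2.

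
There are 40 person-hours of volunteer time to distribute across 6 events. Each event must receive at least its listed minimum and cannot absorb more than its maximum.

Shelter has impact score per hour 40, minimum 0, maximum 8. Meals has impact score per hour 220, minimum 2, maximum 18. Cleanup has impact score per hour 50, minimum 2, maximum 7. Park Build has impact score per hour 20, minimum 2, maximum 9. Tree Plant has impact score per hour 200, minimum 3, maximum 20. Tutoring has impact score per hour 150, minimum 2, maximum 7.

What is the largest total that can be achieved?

7600

Meeting every minimum uses 0+2+2+2+3+2 = 11 person-hours, leaving 29.
Rank by impact score per hour: Meals 220 > Tree Plant 200 > Tutoring 150 > Cleanup 50 > Shelter 40 > Park Build 20.
Give Meals 16 more to hit its cap of 18 → 13 left.
Tree Plant has room for 17 more but only 13 remain, so it gets 16.
Total = 220×18 + 50×2 + 20×2 + 200×16 + 150×2 = 7600.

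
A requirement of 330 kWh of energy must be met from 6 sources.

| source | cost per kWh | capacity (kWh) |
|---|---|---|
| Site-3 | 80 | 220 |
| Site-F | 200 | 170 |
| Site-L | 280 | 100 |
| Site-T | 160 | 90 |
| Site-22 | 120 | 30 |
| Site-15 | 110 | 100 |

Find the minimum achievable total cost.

Cheapest first:
Site-3 (80): use full 220 → 110 kWh to go.
Take 100 from Site-15 at 110 → need 10 more.
Site-22 (120): take the remaining 10 → done.
Site-T, Site-F, Site-L: unused.
Cost = 220×80 + 100×110 + 10×120 = 29800.

29800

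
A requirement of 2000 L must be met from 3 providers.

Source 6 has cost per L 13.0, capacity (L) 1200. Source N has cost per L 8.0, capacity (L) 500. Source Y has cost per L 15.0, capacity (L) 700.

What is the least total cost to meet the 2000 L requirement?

Use providers in increasing cost order.
Take 500 from Source N at 8.0 — need 1500 more.
Take 1200 from Source 6 at 13.0 — need 300 more.
Source Y (15.0): take the remaining 300 — done.
Cost = 500×8.0 + 1200×13.0 + 300×15.0 = 24100.

24100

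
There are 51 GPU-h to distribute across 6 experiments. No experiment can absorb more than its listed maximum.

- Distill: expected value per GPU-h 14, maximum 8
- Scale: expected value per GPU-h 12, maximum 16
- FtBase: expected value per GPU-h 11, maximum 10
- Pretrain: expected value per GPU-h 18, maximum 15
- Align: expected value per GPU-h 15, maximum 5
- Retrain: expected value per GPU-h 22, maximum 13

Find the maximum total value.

863

Order the experiments by expected value per GPU-h: Retrain 22 > Pretrain 18 > Align 15 > Distill 14 > Scale 12 > FtBase 11.
Retrain takes 13 to reach its cap of 13 → 38 left.
Give Pretrain 15 to hit its cap of 15 → 23 left.
Align takes 5 to reach its cap of 5 → 18 left.
Distill takes 8 to reach its cap of 8 → 10 left.
Only 10 left; Scale takes them to reach 10.
Total = 14×8 + 12×10 + 18×15 + 15×5 + 22×13 = 863.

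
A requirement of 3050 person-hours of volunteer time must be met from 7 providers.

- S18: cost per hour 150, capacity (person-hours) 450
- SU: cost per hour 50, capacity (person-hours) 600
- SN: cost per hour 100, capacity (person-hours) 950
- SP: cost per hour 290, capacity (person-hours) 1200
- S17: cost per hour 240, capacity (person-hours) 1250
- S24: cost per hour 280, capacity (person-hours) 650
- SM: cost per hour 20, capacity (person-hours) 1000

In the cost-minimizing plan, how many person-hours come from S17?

50

Use providers in increasing cost order.
Take 1000 from SM at 20 ; need 2050 more.
Take 600 from SU at 50 ; need 1450 more.
SN at 100: take all 950 person-hours ; 500 still needed.
Take 450 from S18 at 150 ; need 50 more.
S17 at 240: take 50 of its 1250 ; requirement met.
S24, SP: unused.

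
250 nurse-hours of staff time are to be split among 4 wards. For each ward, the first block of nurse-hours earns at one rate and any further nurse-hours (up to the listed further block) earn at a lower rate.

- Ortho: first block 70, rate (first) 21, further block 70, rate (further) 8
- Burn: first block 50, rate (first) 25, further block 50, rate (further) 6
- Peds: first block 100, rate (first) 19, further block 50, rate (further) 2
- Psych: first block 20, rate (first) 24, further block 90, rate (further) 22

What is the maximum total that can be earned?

5560

Treat each block as its own option and order by rate: Burn/tier1 25 > Psych/tier1 24 > Psych/tier2 22 > Ortho/tier1 21 > Peds/tier1 19 > Ortho/tier2 8 > Burn/tier2 6 > Peds/tier2 2.
Burn/tier1 (25): +50 — 200 left.
Fill Psych tier1 block (20 at 24) — 180 left.
Psych tier2 at 22: fill all 90 — 90 left.
Ortho tier1 at 21: fill all 70 — 20 left.
Peds tier1 at 19: only 20 left, fill 20.
Total = 25×50 + 24×20 + 22×90 + 21×70 + 19×20 = 5560.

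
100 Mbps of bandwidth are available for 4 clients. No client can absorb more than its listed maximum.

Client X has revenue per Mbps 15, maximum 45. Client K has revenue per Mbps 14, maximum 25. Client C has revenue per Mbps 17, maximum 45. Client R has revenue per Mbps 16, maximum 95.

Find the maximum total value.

Highest revenue per Mbps first: Client C 17 > Client R 16 > Client X 15 > Client K 14.
Client C: +45 to 45 (cap) ; 55 left.
Client R: +55 (room for 95) → 55. Pool exhausted.
Total = 17×45 + 16×55 = 1645.

1645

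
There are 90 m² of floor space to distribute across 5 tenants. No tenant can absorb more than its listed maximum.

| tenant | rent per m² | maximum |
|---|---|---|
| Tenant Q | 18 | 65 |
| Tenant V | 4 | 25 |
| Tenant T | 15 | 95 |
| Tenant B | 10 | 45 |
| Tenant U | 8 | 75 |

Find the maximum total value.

Order the tenants by rent per m²: Tenant Q 18 > Tenant T 15 > Tenant B 10 > Tenant U 8 > Tenant V 4.
Tenant Q takes 65 to reach its cap of 65 → 25 left.
Tenant T: +25 (room for 95) → 25. Pool exhausted.
Total = 18×65 + 15×25 = 1545.

1545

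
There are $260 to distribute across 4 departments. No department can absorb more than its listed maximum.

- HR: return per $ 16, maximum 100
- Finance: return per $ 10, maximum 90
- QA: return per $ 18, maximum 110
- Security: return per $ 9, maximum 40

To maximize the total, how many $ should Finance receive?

50

Order the departments by return per $: QA 18 > HR 16 > Finance 10 > Security 9.
Give QA 110 to hit its cap of 110 — 150 left.
HR takes 100 to reach its cap of 100 — 50 left.
Finance: +50 (room for 90) → 50. Pool exhausted.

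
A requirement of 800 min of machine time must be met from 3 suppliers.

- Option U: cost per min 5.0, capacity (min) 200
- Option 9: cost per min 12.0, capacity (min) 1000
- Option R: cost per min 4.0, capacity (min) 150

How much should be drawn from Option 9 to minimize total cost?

450

Cheapest first:
Option R at 4.0: take all 150 min — 650 still needed.
Take 200 from Option U at 5.0 — need 450 more.
Take 450 from Option 9 at 12.0 to finish.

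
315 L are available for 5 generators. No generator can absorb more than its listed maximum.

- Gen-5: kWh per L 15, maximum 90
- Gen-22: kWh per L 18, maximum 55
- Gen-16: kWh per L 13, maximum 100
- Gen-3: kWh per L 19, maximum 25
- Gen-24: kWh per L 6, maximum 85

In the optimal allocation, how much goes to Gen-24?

Order the generators by kWh per L: Gen-3 19 > Gen-22 18 > Gen-5 15 > Gen-16 13 > Gen-24 6.
Gen-3: +25 to 25 (cap) → 290 left.
Give Gen-22 55 to hit its cap of 55 → 235 left.
Gen-5 takes 90 to reach its cap of 90 → 145 left.
Gen-16 takes 100 to reach its cap of 100 → 45 left.
Only 45 left; Gen-24 takes them to reach 45.

45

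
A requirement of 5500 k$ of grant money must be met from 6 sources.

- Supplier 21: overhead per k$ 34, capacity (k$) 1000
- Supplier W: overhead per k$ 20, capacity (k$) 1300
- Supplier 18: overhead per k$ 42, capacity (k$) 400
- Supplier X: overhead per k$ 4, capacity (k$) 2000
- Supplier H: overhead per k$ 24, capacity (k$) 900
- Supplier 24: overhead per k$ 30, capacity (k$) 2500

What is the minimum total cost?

Use sources in increasing cost order.
Take 2000 from Supplier X at 4 → need 3500 more.
Take 1300 from Supplier W at 20 → need 2200 more.
Supplier H at 24: take all 900 k$ → 1300 still needed.
Take 1300 from Supplier 24 at 30 to finish.
Supplier 21, Supplier 18: unused.
Cost = 2000×4 + 1300×20 + 900×24 + 1300×30 = 94600.

94600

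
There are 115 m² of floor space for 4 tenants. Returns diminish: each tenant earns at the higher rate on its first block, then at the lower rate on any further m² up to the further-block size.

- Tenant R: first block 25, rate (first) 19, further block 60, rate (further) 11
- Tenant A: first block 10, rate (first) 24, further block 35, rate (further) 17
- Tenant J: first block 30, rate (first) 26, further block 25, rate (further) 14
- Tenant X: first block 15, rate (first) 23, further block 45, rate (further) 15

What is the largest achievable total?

2435

Order all 8 blocks by rate: Tenant J/T1 26 > Tenant A/T1 24 > Tenant X/T1 23 > Tenant R/T1 19 > Tenant A/T2 17 > Tenant X/T2 15 > Tenant J/T2 14 > Tenant R/T2 11.
Tenant J/T1 (26): +30 — 85 left.
Tenant A T1 at 24: fill all 10 — 75 left.
Fill Tenant X T1 block (15 at 23) — 60 left.
Tenant R/T1 (19): +25 — 35 left.
Tenant A T2 at 17: fill all 35 — 0 left.
Total = 26×30 + 24×10 + 23×15 + 19×25 + 17×35 = 2435.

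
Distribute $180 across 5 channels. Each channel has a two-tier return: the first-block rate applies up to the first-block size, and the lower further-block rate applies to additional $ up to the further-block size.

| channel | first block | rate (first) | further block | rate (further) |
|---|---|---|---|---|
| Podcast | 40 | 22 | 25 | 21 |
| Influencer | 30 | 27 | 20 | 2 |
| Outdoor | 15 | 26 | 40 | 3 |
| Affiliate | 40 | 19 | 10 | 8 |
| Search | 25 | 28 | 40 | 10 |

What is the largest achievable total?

Rank every tier by rate: Search/tier1 28 > Influencer/tier1 27 > Outdoor/tier1 26 > Podcast/tier1 22 > Podcast/tier2 21 > Affiliate/tier1 19 > Search/tier2 10 > Affiliate/tier2 8 > Outdoor/tier2 3 > Influencer/tier2 2.
Search tier1 at 28: fill all 25 ; 155 left.
Influencer tier1 at 27: fill all 30 ; 125 left.
Fill Outdoor tier1 block (15 at 26) ; 110 left.
Podcast/tier1 (22): +40 ; 70 left.
Podcast tier2 at 21: fill all 25 ; 45 left.
Fill Affiliate tier1 block (40 at 19) ; 5 left.
Search/tier2: +5 of 40 at 10; pool empty.
Total = 28×25 + 27×30 + 26×15 + 22×40 + 21×25 + 19×40 + 10×5 = 4115.

4115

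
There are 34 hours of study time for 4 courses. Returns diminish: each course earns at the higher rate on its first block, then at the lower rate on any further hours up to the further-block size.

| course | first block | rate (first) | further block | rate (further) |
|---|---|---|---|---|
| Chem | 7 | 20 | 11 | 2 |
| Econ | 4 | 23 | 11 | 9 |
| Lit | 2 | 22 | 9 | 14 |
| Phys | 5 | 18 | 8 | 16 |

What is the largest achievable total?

Rank every tier by rate: Econ/first 23 > Lit/first 22 > Chem/first 20 > Phys/first 18 > Phys/second 16 > Lit/second 14 > Econ/second 9 > Chem/second 2.
Econ/first (23): +4 — 30 left.
Fill Lit first block (2 at 22) — 28 left.
Fill Chem first block (7 at 20) — 21 left.
Phys/first (18): +5 — 16 left.
Phys/second (16): +8 — 8 left.
Lit second at 14: only 8 left, fill 8.
Total = 23×4 + 22×2 + 20×7 + 18×5 + 16×8 + 14×8 = 606.

606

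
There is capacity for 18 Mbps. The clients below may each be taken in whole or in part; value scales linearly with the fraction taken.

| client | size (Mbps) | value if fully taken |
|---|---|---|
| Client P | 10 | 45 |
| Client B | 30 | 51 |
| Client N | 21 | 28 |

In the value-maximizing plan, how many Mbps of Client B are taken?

Best value per unit of size first: Client P 45/10≈4.5, Client B 51/30≈1.7, Client N 28/21≈1.33.
Client P: take in full, 10 Mbps for value 45 — 8 left.
Fill the last 8 Mbps with part of Client B: 8/30 of it earns 13.6.

8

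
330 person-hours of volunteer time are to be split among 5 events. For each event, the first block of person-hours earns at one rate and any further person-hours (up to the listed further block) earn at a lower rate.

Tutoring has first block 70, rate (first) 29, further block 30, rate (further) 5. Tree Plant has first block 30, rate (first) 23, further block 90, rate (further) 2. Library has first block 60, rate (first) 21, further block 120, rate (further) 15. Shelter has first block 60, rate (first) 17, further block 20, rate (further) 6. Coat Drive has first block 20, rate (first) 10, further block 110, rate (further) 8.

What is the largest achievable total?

6650

Treat each block as its own option and order by rate: Tutoring/T1 29 > Tree Plant/T1 23 > Library/T1 21 > Shelter/T1 17 > Library/T2 15 > Coat Drive/T1 10 > Coat Drive/T2 8 > Shelter/T2 6 > Tutoring/T2 5 > Tree Plant/T2 2.
Tutoring/T1 (29): +70 ; 260 left.
Tree Plant T1 at 23: fill all 30 ; 230 left.
Fill Library T1 block (60 at 21) ; 170 left.
Fill Shelter T1 block (60 at 17) ; 110 left.
Library T2 at 15: only 110 left, fill 110.
Total = 29×70 + 23×30 + 21×60 + 17×60 + 15×110 = 6650.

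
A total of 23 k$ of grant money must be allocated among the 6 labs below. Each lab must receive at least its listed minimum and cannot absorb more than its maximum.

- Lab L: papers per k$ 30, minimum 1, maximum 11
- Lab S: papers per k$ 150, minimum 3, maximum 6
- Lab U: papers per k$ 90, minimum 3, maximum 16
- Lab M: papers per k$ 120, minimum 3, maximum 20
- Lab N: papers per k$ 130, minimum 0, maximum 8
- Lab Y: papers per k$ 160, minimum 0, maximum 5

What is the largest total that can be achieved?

Meeting every minimum uses 1+3+3+3+0+0 = 10 k$, leaving 13.
Highest papers per k$ first: Lab Y 160 > Lab S 150 > Lab N 130 > Lab M 120 > Lab U 90 > Lab L 30.
Give Lab Y 5 more to hit its cap of 5 ; 8 left.
Give Lab S 3 more to hit its cap of 6 ; 5 left.
Lab N: +5 (room for 8) → 5. Pool exhausted.
Total = 30×1 + 150×6 + 90×3 + 120×3 + 130×5 + 160×5 = 3010.

3010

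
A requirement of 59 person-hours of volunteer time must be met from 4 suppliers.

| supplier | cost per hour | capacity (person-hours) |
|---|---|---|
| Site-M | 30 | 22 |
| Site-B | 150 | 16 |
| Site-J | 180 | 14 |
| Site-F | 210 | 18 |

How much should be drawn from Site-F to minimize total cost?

7

Fill from the cheapest supplier first.
Site-M (30): use full 22 ; 37 person-hours to go.
Site-B at 150: take all 16 person-hours ; 21 still needed.
Site-J (180): use full 14 ; 7 person-hours to go.
Site-F (210): take the remaining 7 ; done.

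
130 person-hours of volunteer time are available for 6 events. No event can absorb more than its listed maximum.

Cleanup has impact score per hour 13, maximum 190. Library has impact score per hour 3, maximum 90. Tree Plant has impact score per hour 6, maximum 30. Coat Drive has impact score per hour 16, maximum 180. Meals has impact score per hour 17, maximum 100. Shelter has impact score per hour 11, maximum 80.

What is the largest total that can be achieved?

2180

Order the events by impact score per hour: Meals 17 > Coat Drive 16 > Cleanup 13 > Shelter 11 > Tree Plant 6 > Library 3.
Give Meals 100 to hit its cap of 100 ; 30 left.
Coat Drive has room for 180 but only 30 remain, so it gets 30.
Total = 16×30 + 17×100 = 2180.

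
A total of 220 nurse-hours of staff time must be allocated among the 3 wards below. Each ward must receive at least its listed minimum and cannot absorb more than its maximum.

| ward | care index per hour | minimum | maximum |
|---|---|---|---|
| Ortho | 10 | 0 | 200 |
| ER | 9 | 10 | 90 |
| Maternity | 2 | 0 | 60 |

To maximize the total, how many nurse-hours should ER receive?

Meeting every minimum uses 0+10+0 = 10 nurse-hours, leaving 210.
Highest care index per hour first: Ortho 10 > ER 9 > Maternity 2.
Ortho takes 200 more to reach its cap of 200 ; 10 left.
Only 10 left; ER takes them to reach 20.

20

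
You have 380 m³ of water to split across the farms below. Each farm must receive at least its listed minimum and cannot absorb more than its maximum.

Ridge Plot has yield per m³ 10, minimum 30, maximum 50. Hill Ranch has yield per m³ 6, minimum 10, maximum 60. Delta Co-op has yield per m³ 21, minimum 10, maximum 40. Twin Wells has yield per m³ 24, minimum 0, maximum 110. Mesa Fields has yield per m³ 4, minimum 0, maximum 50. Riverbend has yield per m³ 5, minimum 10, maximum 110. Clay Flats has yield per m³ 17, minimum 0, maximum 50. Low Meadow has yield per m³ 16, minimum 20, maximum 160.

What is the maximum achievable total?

6820

Meeting every minimum uses 30+10+10+0+0+10+0+20 = 80 m³, leaving 300.
Highest yield per m³ first: Twin Wells 24 > Delta Co-op 21 > Clay Flats 17 > Low Meadow 16 > Ridge Plot 10 > Hill Ranch 6 > Riverbend 5 > Mesa Fields 4.
Twin Wells takes 110 more to reach its cap of 110 ; 190 left.
Delta Co-op: +30 to 40 (cap) ; 160 left.
Clay Flats takes 50 more to reach its cap of 50 ; 110 left.
Only 110 left; Low Meadow takes them to reach 130.
Total = 10×30 + 6×10 + 21×40 + 24×110 + 5×10 + 17×50 + 16×130 = 6820.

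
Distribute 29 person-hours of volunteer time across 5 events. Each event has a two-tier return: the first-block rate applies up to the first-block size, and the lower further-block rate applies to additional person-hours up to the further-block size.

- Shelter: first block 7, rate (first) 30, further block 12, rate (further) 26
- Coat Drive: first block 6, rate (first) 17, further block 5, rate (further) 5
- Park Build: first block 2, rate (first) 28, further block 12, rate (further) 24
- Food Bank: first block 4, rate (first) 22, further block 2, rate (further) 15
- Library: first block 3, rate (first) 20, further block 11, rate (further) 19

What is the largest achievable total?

Treat each block as its own option and order by rate: Shelter/T1 30 > Park Build/T1 28 > Shelter/T2 26 > Park Build/T2 24 > Food Bank/T1 22 > Library/T1 20 > Library/T2 19 > Coat Drive/T1 17 > Food Bank/T2 15 > Coat Drive/T2 5.
Shelter T1 at 30: fill all 7 ; 22 left.
Park Build T1 at 28: fill all 2 ; 20 left.
Fill Shelter T2 block (12 at 26) ; 8 left.
8 remain; put them into Park Build T2 at 24.
Total = 30×7 + 28×2 + 26×12 + 24×8 = 770.

770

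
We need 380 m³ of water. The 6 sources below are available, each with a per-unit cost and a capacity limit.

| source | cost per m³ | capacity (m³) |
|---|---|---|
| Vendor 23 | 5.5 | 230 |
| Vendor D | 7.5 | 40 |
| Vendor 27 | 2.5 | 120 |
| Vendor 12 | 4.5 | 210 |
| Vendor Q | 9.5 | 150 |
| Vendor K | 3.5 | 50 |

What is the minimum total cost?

1420

Fill from the cheapest source first.
Vendor 27 at 2.5: take all 120 m³ ; 260 still needed.
Take 50 from Vendor K at 3.5 ; need 210 more.
Take 210 from Vendor 12 at 4.5 ; need 0 more.
Vendor 23, Vendor D, Vendor Q: unused.
Cost = 120×2.5 + 50×3.5 + 210×4.5 = 1420.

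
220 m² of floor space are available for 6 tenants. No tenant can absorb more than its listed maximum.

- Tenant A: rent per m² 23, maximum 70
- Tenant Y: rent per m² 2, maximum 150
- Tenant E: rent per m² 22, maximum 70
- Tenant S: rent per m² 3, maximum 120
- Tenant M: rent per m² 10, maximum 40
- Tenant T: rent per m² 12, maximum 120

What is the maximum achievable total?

Order the tenants by rent per m²: Tenant A 23 > Tenant E 22 > Tenant T 12 > Tenant M 10 > Tenant S 3 > Tenant Y 2.
Tenant A: +70 to 70 (cap) — 150 left.
Tenant E: +70 to 70 (cap) — 80 left.
Only 80 left; Tenant T takes them to reach 80.
Total = 23×70 + 22×70 + 12×80 = 4110.

4110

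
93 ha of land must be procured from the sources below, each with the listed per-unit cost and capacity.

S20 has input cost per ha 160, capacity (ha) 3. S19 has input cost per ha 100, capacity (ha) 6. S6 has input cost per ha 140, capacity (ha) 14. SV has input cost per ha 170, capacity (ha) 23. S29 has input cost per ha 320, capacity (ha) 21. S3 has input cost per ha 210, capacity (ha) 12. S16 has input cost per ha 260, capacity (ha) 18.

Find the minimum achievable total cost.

19590

Use sources in increasing cost order.
Take 6 from S19 at 100 ; need 87 more.
Take 14 from S6 at 140 ; need 73 more.
S20 (160): use full 3 ; 70 ha to go.
SV at 170: take all 23 ha ; 47 still needed.
S3 at 210: take all 12 ha ; 35 still needed.
S16 (260): use full 18 ; 17 ha to go.
S29 at 320: take 17 of its 21 ; requirement met.
Cost = 6×100 + 14×140 + 3×160 + 23×170 + 12×210 + 18×260 + 17×320 = 19590.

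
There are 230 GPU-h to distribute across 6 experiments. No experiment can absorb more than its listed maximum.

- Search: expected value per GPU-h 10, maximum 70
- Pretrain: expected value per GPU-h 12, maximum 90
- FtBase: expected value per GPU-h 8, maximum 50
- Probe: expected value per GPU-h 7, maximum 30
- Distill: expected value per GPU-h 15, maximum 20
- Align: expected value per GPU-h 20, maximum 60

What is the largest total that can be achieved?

Order the experiments by expected value per GPU-h: Align 20 > Distill 15 > Pretrain 12 > Search 10 > FtBase 8 > Probe 7.
Align: +60 to 60 (cap) ; 170 left.
Distill takes 20 to reach its cap of 20 ; 150 left.
Give Pretrain 90 to hit its cap of 90 ; 60 left.
Search has room for 70 but only 60 remain, so it gets 60.
Total = 10×60 + 12×90 + 15×20 + 20×60 = 3180.

3180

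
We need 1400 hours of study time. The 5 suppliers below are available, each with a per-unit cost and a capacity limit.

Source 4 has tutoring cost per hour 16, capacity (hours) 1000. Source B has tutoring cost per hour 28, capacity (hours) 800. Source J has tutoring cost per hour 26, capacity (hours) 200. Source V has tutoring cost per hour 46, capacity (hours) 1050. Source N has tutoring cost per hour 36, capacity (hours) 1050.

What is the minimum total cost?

Fill from the cheapest supplier first.
Source 4 (16): use full 1000 → 400 hours to go.
Source J at 26: take all 200 hours → 200 still needed.
Take 200 from Source B at 28 to finish.
Source N, Source V: unused.
Cost = 1000×16 + 200×26 + 200×28 = 26800.

26800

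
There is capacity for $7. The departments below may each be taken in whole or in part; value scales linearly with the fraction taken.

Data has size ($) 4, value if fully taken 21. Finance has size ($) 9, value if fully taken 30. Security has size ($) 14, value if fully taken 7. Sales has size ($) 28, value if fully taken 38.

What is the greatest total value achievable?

Rank by value-to-size ratio: Data 21/4≈5.25, Finance 30/9≈3.33, Sales 38/28≈1.36, Security 7/14≈0.5.
All 4 $ of Data fit (value 21) — 3 remain.
Fill the last 3 $ with part of Finance: 3/9 of it earns 10.
Total value = 31.

31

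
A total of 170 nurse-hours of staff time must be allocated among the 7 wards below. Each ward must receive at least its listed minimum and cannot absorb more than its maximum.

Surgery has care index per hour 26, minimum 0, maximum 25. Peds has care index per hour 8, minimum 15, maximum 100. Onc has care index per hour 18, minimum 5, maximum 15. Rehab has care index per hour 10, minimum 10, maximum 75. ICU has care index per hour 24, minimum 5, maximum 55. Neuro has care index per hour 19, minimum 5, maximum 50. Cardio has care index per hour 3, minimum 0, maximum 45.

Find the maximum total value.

3410

Meeting every minimum uses 0+15+5+10+5+5+0 = 40 nurse-hours, leaving 130.
Order the wards by care index per hour: Surgery 26 > ICU 24 > Neuro 19 > Onc 18 > Rehab 10 > Peds 8 > Cardio 3.
Surgery: +25 to 25 (cap) ; 105 left.
Give ICU 50 more to hit its cap of 55 ; 55 left.
Give Neuro 45 more to hit its cap of 50 ; 10 left.
Onc: +10 to 15 (cap) ; 0 left.
Total = 26×25 + 8×15 + 18×15 + 10×10 + 24×55 + 19×50 = 3410.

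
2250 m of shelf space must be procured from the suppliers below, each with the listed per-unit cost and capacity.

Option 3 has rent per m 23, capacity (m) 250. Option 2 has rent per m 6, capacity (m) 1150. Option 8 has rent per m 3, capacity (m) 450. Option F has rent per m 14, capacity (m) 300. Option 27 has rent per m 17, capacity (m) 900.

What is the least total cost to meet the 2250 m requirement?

18400

Fill from the cheapest supplier first.
Take 450 from Option 8 at 3 → need 1800 more.
Option 2 (6): use full 1150 → 650 m to go.
Option F at 14: take all 300 m → 350 still needed.
Option 27 at 17: take 350 of its 900 → requirement met.
Option 3: unused.
Cost = 450×3 + 1150×6 + 300×14 + 350×17 = 18400.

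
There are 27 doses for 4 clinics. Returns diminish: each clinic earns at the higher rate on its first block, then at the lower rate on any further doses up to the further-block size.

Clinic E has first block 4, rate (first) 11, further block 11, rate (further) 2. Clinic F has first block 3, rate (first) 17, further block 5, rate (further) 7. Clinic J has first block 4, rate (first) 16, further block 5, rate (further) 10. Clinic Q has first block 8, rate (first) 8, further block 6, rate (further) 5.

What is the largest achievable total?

Rank every tier by rate: Clinic F/tier1 17 > Clinic J/tier1 16 > Clinic E/tier1 11 > Clinic J/tier2 10 > Clinic Q/tier1 8 > Clinic F/tier2 7 > Clinic Q/tier2 5 > Clinic E/tier2 2.
Clinic F/tier1 (17): +3 ; 24 left.
Clinic J tier1 at 16: fill all 4 ; 20 left.
Clinic E/tier1 (11): +4 ; 16 left.
Fill Clinic J tier2 block (5 at 10) ; 11 left.
Fill Clinic Q tier1 block (8 at 8) ; 3 left.
3 remain; put them into Clinic F tier2 at 7.
Total = 17×3 + 16×4 + 11×4 + 10×5 + 8×8 + 7×3 = 294.

294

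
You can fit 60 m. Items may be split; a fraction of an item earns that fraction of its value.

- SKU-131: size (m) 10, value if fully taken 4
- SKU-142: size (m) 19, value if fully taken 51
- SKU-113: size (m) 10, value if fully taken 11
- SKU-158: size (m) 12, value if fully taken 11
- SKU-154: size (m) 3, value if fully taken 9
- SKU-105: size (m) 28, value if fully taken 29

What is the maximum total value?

100

Rank by value-to-size ratio: SKU-154 9/3≈3, SKU-142 51/19≈2.68, SKU-113 11/10≈1.1, SKU-105 29/28≈1.04, SKU-158 11/12≈0.917, SKU-131 4/10≈0.4.
SKU-154: take in full, 3 m for value 9 → 57 left.
SKU-142: take in full, 19 m for value 51 → 38 left.
SKU-113: take in full, 10 m for value 11 → 28 left.
Take all of SKU-105 (28 m, value 29) → 0 m left.
Total value = 100.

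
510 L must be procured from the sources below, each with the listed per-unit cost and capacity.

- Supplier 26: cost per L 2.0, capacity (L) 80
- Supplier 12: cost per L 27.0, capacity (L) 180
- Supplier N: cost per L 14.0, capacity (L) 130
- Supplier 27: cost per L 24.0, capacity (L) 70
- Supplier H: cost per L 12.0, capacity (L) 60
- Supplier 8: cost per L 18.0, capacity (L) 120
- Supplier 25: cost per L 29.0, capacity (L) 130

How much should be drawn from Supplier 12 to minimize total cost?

Use sources in increasing cost order.
Supplier 26 at 2.0: take all 80 L ; 430 still needed.
Supplier H (12.0): use full 60 ; 370 L to go.
Supplier N at 14.0: take all 130 L ; 240 still needed.
Supplier 8 at 18.0: take all 120 L ; 120 still needed.
Supplier 27 (24.0): use full 70 ; 50 L to go.
Supplier 12 (27.0): take the remaining 50 ; done.
Supplier 25: unused.

50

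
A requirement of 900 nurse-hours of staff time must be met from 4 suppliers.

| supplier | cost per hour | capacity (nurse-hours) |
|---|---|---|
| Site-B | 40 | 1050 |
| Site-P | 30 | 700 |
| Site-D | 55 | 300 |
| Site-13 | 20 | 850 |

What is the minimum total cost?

Use suppliers in increasing cost order.
Site-13 (20): use full 850 → 50 nurse-hours to go.
Site-P (30): take the remaining 50 → done.
Site-B, Site-D: unused.
Cost = 850×20 + 50×30 = 18500.

18500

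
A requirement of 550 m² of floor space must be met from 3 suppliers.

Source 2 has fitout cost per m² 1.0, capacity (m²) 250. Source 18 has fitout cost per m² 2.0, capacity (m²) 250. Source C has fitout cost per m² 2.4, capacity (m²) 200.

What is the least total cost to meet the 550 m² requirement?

Cheapest first:
Take 250 from Source 2 at 1.0 → need 300 more.
Source 18 at 2.0: take all 250 m² → 50 still needed.
Source C at 2.4: take 50 of its 200 → requirement met.
Cost = 250×1.0 + 250×2.0 + 50×2.4 = 870.

870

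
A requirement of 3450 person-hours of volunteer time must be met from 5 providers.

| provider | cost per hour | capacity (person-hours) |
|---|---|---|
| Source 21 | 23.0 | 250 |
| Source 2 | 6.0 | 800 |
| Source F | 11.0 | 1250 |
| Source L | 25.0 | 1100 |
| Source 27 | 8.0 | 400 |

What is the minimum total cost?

Use providers in increasing cost order.
Take 800 from Source 2 at 6.0 → need 2650 more.
Source 27 (8.0): use full 400 → 2250 person-hours to go.
Source F (11.0): use full 1250 → 1000 person-hours to go.
Source 21 at 23.0: take all 250 person-hours → 750 still needed.
Source L (25.0): take the remaining 750 → done.
Cost = 800×6.0 + 400×8.0 + 1250×11.0 + 250×23.0 + 750×25.0 = 46250.

46250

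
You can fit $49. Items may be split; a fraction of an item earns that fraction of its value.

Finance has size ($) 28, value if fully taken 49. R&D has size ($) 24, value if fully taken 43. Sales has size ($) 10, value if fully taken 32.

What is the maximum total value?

101.25

Best value per unit of size first: Sales 32/10≈3.2, R&D 43/24≈1.79, Finance 49/28≈1.75.
Take all of Sales (10 $, value 32) — 39 $ left.
R&D: take in full, 24 $ for value 43 — 15 left.
15 $ left: a 15/28 share of Finance gives 49×15/28 = 26.25.
Total value = 101.25.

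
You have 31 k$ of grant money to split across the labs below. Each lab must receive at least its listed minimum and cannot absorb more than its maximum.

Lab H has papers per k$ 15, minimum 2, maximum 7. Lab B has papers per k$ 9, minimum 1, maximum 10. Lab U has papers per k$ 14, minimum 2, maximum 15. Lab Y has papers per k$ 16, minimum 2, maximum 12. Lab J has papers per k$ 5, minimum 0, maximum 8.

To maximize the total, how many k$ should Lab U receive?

Meeting every minimum uses 2+1+2+2+0 = 7 k$, leaving 24.
Order the labs by papers per k$: Lab Y 16 > Lab H 15 > Lab U 14 > Lab B 9 > Lab J 5.
Give Lab Y 10 more to hit its cap of 12 → 14 left.
Lab H takes 5 more to reach its cap of 7 → 9 left.
Lab U: +9 (room for 13) → 11. Pool exhausted.

11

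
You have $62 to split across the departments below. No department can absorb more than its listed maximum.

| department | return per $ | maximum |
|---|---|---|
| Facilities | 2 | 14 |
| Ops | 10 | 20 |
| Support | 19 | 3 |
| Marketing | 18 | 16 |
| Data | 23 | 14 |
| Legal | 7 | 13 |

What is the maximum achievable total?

930

Rank by return per $: Data 23 > Support 19 > Marketing 18 > Ops 10 > Legal 7 > Facilities 2.
Data takes 14 to reach its cap of 14 ; 48 left.
Support: +3 to 3 (cap) ; 45 left.
Marketing: +16 to 16 (cap) ; 29 left.
Give Ops 20 to hit its cap of 20 ; 9 left.
Legal: +9 (room for 13) → 9. Pool exhausted.
Total = 10×20 + 19×3 + 18×16 + 23×14 + 7×9 = 930.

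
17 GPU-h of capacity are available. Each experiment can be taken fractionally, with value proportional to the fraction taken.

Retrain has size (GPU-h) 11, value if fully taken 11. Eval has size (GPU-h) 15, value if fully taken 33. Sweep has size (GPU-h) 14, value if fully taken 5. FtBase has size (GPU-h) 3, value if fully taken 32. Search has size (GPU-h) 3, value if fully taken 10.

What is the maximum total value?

66.2

Best value per unit of size first: FtBase 32/3≈10.7, Search 10/3≈3.33, Eval 33/15≈2.2, Retrain 11/11≈1, Sweep 5/14≈0.357.
All 3 GPU-h of FtBase fit (value 32) → 14 remain.
Search: take in full, 3 GPU-h for value 10 → 11 left.
11 GPU-h left: a 11/15 share of Eval gives 33×11/15 = 24.2.
Total value = 66.2.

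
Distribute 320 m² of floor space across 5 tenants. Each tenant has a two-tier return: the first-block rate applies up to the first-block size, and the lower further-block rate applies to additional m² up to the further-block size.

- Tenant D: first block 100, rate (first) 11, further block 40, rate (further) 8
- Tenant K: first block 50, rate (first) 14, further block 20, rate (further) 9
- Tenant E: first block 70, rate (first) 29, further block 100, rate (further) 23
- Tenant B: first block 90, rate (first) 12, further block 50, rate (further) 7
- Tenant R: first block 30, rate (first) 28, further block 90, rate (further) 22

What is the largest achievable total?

Rank every tier by rate: Tenant E/first 29 > Tenant R/first 28 > Tenant E/second 23 > Tenant R/second 22 > Tenant K/first 14 > Tenant B/first 12 > Tenant D/first 11 > Tenant K/second 9 > Tenant D/second 8 > Tenant B/second 7.
Tenant E first at 29: fill all 70 → 250 left.
Tenant R first at 28: fill all 30 → 220 left.
Tenant E second at 23: fill all 100 → 120 left.
Tenant R/second (22): +90 → 30 left.
Tenant K first at 14: only 30 left, fill 30.
Total = 29×70 + 28×30 + 23×100 + 22×90 + 14×30 = 7570.

7570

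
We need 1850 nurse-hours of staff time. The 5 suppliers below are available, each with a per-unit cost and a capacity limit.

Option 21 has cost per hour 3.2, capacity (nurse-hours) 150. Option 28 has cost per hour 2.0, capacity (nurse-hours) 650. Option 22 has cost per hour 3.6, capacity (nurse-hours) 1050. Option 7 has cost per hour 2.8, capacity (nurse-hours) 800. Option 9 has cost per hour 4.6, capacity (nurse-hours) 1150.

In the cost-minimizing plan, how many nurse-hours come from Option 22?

250

Fill from the cheapest supplier first.
Option 28 (2.0): use full 650 → 1200 nurse-hours to go.
Option 7 at 2.8: take all 800 nurse-hours → 400 still needed.
Take 150 from Option 21 at 3.2 → need 250 more.
Option 22 (3.6): take the remaining 250 → done.
Option 9: unused.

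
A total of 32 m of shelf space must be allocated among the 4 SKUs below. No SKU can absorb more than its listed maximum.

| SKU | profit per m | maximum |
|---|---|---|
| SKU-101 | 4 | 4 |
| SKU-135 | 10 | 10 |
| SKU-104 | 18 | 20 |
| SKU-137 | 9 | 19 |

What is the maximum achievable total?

Rank by profit per m: SKU-104 18 > SKU-135 10 > SKU-137 9 > SKU-101 4.
Give SKU-104 20 to hit its cap of 20 — 12 left.
Give SKU-135 10 to hit its cap of 10 — 2 left.
SKU-137: +2 (room for 19) → 2. Pool exhausted.
Total = 10×10 + 18×20 + 9×2 = 478.

478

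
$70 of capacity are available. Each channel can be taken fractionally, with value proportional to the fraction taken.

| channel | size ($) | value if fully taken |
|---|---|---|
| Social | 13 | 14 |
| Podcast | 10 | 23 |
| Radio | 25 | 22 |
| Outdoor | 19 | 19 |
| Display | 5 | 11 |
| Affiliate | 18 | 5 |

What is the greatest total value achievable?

Best value per unit of size first: Podcast 23/10≈2.3, Display 11/5≈2.2, Social 14/13≈1.08, Outdoor 19/19≈1, Radio 22/25≈0.88, Affiliate 5/18≈0.278.
All 10 $ of Podcast fit (value 23) — 60 remain.
Display: take in full, 5 $ for value 11 — 55 left.
All 13 $ of Social fit (value 14) — 42 remain.
All 19 $ of Outdoor fit (value 19) — 23 remain.
23 $ left: a 23/25 share of Radio gives 22×23/25 = 20.24.
Total value = 87.24.

87.24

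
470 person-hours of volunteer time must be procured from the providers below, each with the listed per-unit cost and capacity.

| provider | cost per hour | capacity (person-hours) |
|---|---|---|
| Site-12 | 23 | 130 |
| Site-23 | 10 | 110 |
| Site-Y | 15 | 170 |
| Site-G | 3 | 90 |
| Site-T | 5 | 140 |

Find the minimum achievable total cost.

Cheapest first:
Site-G at 3: take all 90 person-hours → 380 still needed.
Site-T (5): use full 140 → 240 person-hours to go.
Site-23 at 10: take all 110 person-hours → 130 still needed.
Take 130 from Site-Y at 15 to finish.
Site-12: unused.
Cost = 90×3 + 140×5 + 110×10 + 130×15 = 4020.

4020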